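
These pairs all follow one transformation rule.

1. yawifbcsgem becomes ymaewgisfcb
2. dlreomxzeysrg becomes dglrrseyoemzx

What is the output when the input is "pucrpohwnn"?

pnuncwrhpo

The pattern: take characters alternately from the front and the back (1st, last, 2nd, 2nd-last, ...).
Doing the same to "pucrpohwnn": "pnuncwrhpo".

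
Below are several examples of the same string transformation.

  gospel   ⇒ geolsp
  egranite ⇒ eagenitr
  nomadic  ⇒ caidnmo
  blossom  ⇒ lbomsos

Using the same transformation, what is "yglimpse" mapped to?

gelipmys

What's happening: sort the characters into alphabetical order, then swap each adjacent pair of characters (1↔2, 3↔4, ...).
Applying both steps to "yglimpse": "egilmpsy", then "gelipmys".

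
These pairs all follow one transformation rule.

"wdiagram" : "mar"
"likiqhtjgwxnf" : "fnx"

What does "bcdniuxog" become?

gox

Rule — reverse the string, then keep only the first 3 characters.
Applying both steps to "bcdniuxog": "goxuindcb", then "gox".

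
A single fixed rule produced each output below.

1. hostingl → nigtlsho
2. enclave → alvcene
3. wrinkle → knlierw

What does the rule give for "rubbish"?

ibsbhur

Each output is the input with this applied: move the last 3 characters to the front (rotate right by 3), then take characters alternately from the front and the back (1st, last, 2nd, 2nd-last, ...).
On "rubbish" that produces "ibsbhur".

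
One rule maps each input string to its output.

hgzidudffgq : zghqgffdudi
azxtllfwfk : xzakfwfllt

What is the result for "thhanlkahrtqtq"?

The pattern: move the first 3 characters to the end (rotate left by 3), then reverse the string.
Applying both steps to "thhanlkahrtqtq": "anlkahrtqtqthh", then "hhtqtqtrhaklna".

hhtqtqtrhaklna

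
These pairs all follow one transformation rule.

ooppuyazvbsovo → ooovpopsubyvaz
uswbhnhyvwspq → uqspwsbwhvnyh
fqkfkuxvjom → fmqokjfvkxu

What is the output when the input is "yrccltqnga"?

yargcncqlt

What's happening: take characters alternately from the front and the back (1st, last, 2nd, 2nd-last, ...).
So "yrccltqnga" becomes "yargcncqlt".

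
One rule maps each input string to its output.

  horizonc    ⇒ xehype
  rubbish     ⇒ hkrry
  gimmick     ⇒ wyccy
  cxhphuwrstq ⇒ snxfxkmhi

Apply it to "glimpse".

Looking at the pairs, the operation is to delete the last 2 characters, then shift every letter 10 places backward in the alphabet (wrapping around).
Starting from "glimpse": after the first operation, "glimp"; after the second, "wbycf".

wbycf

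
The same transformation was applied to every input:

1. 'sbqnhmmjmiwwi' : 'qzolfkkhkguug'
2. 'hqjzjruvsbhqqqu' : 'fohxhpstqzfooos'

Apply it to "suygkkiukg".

The transformation: shift every letter 2 places backward in the alphabet (wrapping around).
On "suygkkiukg" that produces "qsweiigsie".

qsweiigsie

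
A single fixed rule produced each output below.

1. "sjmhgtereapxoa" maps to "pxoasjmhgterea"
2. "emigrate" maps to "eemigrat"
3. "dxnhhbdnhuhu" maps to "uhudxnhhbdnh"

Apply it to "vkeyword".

dvkeywor

What's happening: move the first 3 characters to the end (rotate left by 3), then swap the front and back halves of the string.
On "vkeyword": the first step gives "ywordvke", and the second then gives "dvkeywor".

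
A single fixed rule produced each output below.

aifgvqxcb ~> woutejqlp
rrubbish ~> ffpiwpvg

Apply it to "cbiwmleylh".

Rule — shift every letter 12 places backward in the alphabet (wrapping around), then swap each adjacent pair of characters (1↔2, 3↔4, ...).
Applying both steps to "cbiwmleylh": "qpwkazsmzv", then "pqkwzamsvz".

pqkwzamsvz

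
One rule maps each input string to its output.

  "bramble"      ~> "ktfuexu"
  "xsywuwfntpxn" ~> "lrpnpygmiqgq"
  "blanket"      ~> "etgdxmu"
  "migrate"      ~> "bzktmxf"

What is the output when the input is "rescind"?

xlvbgwk

Looking at the pairs, the operation is to move the first character to the end, then shift every letter 7 places backward in the alphabet (wrapping around).
"rescind" → "xlvbgwk".
(Check on "blanket": → "lanketb" → "etgdxmu" ✓)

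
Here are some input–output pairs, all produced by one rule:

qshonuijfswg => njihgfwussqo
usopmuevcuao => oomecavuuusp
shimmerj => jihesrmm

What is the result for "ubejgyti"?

igebyutj

In each case the input is transformed by: sort the characters into reverse alphabetical order, then swap the front and back halves of the string.
Starting from "ubejgyti": after the first operation, "yutjigeb"; after the second, "igebyutj".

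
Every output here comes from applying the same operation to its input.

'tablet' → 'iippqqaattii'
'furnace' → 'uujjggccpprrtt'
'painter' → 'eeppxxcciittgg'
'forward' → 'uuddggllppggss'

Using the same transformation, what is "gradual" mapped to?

In each case the input is transformed by: shift every letter 11 places backward in the alphabet (wrapping around), then double every character.
Starting from "gradual": after the first operation, "vgpsjpa"; after the second, "vvggppssjjppaa".

vvggppssjjppaa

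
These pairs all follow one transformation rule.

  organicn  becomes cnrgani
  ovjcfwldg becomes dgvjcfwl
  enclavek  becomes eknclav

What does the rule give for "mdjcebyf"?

yfdjceb

The transformation: delete the first character, then move the last 2 characters to the front (rotate right by 2).
Working it through for "mdjcebyf": intermediate "djcebyf", final "yfdjceb".
(Check on "ovjcfwldg": → "vjcfwldg" → "dgvjcfwl" ✓)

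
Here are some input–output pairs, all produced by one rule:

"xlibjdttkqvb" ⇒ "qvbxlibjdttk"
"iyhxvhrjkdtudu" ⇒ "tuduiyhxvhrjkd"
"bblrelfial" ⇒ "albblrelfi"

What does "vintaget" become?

tvintage

Rule — swap the front and back halves of the string, then move the first 3 characters to the end (rotate left by 3).
For "vintaget", step one produces "agetvint"; step two turns that into "tvintage".
(Check on "xlibjdttkqvb": → "ttkqvbxlibjd" → "qvbxlibjdttk" ✓)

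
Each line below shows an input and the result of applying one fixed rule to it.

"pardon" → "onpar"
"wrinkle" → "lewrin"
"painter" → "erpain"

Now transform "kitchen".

Rule — move the last 3 characters to the front (rotate right by 3), then delete the first character.
Applying both steps to "kitchen": "henkitc", then "enkitc".

enkitc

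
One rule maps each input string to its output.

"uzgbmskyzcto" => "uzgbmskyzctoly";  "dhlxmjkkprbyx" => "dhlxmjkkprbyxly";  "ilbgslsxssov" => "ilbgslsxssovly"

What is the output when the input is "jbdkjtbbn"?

jbdkjtbbnly

Rule — append "ly".
"jbdkjtbbn" → "jbdkjtbbnly".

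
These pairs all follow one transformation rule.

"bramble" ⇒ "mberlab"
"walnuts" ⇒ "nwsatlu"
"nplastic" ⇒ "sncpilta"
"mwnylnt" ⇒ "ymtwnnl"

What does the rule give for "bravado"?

In each case the input is transformed by: take characters alternately from the front and the back (1st, last, 2nd, 2nd-last, ...), then move the last character to the front.
Applying both steps to "bravado": "bordaav", then "vbordaa".

vbordaa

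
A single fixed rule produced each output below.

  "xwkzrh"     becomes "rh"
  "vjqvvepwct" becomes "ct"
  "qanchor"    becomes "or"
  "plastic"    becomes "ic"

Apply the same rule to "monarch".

Looking at the pairs, the operation is to keep only the last 2 characters.
For "monarch" the result is "ch".

ch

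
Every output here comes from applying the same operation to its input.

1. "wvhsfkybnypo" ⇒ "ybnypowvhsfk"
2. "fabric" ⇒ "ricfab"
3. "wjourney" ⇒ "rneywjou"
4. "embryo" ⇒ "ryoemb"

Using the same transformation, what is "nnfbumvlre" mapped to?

Each output is the input with this applied: swap the front and back halves of the string.
So "nnfbumvlre" becomes "mvlrennfbu".

mvlrennfbu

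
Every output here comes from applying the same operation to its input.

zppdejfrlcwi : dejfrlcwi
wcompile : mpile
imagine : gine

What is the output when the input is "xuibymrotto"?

bymrotto

The rule is to delete the first 3 characters.
"xuibymrotto" → "bymrotto".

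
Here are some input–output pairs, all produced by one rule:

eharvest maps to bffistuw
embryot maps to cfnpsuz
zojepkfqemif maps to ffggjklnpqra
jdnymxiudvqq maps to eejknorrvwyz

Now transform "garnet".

bfhosu

What's happening: sort the characters into alphabetical order, then shift every letter 1 place forward in the alphabet (wrapping around).
Starting from "garnet": after the first operation, "aegnrt"; after the second, "bfhosu".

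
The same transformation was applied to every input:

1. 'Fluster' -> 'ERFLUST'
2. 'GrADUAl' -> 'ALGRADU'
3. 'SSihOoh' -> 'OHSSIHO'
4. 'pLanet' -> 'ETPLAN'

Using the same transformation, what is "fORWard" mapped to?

RDFORWA

The pattern: move the last 2 characters to the front (rotate right by 2), then convert every letter to uppercase.
Starting from "fORWard": after the first operation, "rdfORWa"; after the second, "RDFORWA".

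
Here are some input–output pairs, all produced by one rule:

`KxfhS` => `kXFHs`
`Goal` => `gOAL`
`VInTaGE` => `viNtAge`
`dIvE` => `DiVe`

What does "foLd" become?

In each case the input is transformed by: flip the case of every letter.
For "foLd" the result is "FOlD".

FOlD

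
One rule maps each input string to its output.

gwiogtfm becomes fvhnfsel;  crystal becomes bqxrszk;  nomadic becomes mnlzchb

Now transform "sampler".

rzlokdq

Rule — shift every letter 1 place backward in the alphabet (wrapping around).
On "sampler" that produces "rzlokdq".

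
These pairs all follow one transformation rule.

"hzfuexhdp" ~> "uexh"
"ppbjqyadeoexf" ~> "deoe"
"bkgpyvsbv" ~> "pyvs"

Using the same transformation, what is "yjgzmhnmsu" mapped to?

The rule is to delete the last 2 characters, then keep only the last 4 characters.
For "yjgzmhnmsu" the result is "mhnm".

mhnm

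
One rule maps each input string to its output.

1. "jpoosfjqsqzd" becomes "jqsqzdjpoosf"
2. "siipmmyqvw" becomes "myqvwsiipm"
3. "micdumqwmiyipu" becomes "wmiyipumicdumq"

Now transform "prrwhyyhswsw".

What's happening: swap the front and back halves of the string.
For "prrwhyyhswsw" the result is "yhswswprrwhy".

yhswswprrwhy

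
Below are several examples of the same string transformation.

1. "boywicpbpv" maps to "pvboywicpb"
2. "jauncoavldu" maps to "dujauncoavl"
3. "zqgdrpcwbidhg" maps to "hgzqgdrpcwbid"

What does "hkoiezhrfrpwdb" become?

The pattern: move the last 2 characters to the front (rotate right by 2).
Doing the same to "hkoiezhrfrpwdb": "dbhkoiezhrfrpw".

dbhkoiezhrfrpw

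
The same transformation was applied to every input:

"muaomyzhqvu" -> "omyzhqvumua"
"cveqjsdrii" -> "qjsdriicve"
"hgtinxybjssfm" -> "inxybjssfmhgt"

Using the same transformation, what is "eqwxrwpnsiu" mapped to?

xrwpnsiueqw

In each case the input is transformed by: move the first 3 characters to the end (rotate left by 3).
Doing the same to "eqwxrwpnsiu": "xrwpnsiueqw".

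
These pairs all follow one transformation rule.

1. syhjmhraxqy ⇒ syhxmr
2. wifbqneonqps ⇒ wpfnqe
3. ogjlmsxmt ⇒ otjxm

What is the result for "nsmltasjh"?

nhmst

The rule is to keep every other character starting from the first (positions 1st, 3rd, 5th, ...), then take characters alternately from the front and the back (1st, last, 2nd, 2nd-last, ...).
Applying both steps to "nsmltasjh": "nmtsh", then "nhmst".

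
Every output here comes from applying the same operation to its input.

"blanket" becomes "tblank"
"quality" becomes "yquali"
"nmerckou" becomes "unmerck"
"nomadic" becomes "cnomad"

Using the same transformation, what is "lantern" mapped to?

The transformation: move the last character to the front, then delete the last character.
For "lantern", step one produces "nlanter"; step two turns that into "nlante".

nlante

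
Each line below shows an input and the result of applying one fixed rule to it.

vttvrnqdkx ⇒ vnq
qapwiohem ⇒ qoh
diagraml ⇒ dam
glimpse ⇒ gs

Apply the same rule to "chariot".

In each case the input is transformed by: swap each adjacent pair of characters (1↔2, 3↔4, ...), then keep one character in every 3, starting at position 2 (positions 2nd, 5th, 8th, ...).
"chariot" → "hcraoit" → "co".

co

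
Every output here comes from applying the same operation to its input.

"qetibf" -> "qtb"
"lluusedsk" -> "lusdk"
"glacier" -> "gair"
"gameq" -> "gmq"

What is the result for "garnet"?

gre

Looking at the pairs, the operation is to keep every other character starting from the first (positions 1st, 3rd, 5th, ...).
Doing the same to "garnet": "gre".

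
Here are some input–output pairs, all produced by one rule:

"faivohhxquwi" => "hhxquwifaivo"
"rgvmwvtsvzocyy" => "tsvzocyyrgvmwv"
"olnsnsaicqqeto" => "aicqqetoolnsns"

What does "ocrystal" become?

ystalocr

The rule is to move the last character to the front, then swap the front and back halves of the string.
So "ocrystal" becomes "ystalocr".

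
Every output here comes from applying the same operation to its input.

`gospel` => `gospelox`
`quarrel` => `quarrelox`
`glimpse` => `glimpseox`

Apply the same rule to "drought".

The pattern: append "ox".
For "drought" the result is "droughtox".

droughtox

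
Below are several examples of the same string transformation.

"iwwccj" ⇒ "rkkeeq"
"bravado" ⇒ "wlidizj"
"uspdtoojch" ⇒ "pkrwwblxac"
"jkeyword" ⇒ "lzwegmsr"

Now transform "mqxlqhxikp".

xsqfpytfyu

What's happening: reverse the string, then shift every letter 8 places forward in the alphabet (wrapping around).
Applying that to "mqxlqhxikp" gives "xsqfpytfyu".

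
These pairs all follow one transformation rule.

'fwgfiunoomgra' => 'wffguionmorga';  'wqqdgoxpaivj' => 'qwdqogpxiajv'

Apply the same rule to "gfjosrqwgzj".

Looking at the pairs, the operation is to swap each adjacent pair of characters (1↔2, 3↔4, ...).
Doing the same to "gfjosrqwgzj": "fgojrswqzgj".

fgojrswqzgj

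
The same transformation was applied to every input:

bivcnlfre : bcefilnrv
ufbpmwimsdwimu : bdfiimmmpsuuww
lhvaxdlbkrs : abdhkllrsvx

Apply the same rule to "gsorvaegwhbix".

abegghiorsvwx

Rule — sort the characters into alphabetical order.
For "gsorvaegwhbix" the result is "abegghiorsvwx".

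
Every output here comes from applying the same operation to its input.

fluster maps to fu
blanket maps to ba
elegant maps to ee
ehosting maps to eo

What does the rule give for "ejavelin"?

ea

The rule is to keep every other character starting from the first (positions 1st, 3rd, 5th, ...), then keep only the first 2 characters.
On "ejavelin": the first step gives "eaei", and the second then gives "ea".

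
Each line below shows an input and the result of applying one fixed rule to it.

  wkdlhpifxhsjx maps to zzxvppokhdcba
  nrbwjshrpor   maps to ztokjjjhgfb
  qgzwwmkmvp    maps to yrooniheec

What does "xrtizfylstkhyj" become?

In each case the input is transformed by: shift every letter 8 places backward in the alphabet (wrapping around), then sort the characters into reverse alphabetical order.
Starting from "xrtizfylstkhyj": after the first operation, "pjlarxqdklczqb"; after the second, "zxrqqpllkjdcba".

zxrqqpllkjdcba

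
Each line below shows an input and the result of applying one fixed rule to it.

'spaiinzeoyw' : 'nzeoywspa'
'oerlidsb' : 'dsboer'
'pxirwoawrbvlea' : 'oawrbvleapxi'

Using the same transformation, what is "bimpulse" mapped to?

What's happening: move the first 3 characters to the end (rotate left by 3), then delete the first 2 characters.
"bimpulse" → "pulsebim" → "lsebim".

lsebim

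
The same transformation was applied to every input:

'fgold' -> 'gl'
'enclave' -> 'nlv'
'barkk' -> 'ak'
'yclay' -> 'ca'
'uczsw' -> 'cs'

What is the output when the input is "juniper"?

uie

The transformation: keep every other character starting from the second (positions 2nd, 4th, 6th, ...).
For "juniper" the result is "uie".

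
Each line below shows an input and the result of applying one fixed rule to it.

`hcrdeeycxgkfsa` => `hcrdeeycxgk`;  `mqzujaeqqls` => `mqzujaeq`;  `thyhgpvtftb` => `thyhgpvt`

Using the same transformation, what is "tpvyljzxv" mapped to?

Looking at the pairs, the operation is to delete the last 3 characters.
Applying that to "tpvyljzxv" gives "tpvylj".

tpvylj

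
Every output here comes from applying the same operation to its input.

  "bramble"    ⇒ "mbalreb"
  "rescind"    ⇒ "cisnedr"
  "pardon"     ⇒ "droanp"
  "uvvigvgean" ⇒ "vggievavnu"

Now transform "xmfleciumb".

Rule — take characters alternately from the front and the back (1st, last, 2nd, 2nd-last, ...), then reverse the string.
For "xmfleciumb", step one produces "xbmmfuliec"; step two turns that into "ceilufmmbx".
(Check on "pardon": → "pnaord" → "droanp" ✓)

ceilufmmbx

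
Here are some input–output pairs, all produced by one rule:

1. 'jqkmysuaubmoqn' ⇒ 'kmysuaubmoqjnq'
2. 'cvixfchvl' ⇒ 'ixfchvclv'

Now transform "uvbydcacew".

The rule is to swap the first and last characters, then move the first 2 characters to the end (rotate left by 2).
Working it through for "uvbydcacew": intermediate "wvbydcaceu", final "bydcaceuwv".

bydcaceuwv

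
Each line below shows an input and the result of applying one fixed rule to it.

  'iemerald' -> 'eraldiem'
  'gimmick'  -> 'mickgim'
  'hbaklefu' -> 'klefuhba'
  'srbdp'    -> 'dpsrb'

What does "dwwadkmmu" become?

adkmmudww

The rule is to move the first 3 characters to the end (rotate left by 3).
Doing the same to "dwwadkmmu": "adkmmudww".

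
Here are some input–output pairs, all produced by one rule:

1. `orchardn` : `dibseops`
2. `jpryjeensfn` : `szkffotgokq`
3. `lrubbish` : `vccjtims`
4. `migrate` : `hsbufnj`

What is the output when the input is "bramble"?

bncmfcs

The transformation: move the first 2 characters to the end (rotate left by 2), then shift every letter 1 place forward in the alphabet (wrapping around).
Applying that to "bramble" gives "bncmfcs".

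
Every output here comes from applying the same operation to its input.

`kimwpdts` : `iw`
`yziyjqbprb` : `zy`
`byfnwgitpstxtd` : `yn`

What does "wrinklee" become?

The rule is to keep every other character starting from the second (positions 2nd, 4th, 6th, ...), then keep only the first 2 characters.
On "wrinklee": the first step gives "rnle", and the second then gives "rn".

rn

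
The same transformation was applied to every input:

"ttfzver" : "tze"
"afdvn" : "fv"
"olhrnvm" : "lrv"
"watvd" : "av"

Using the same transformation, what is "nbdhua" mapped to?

bha

What's happening: keep every other character starting from the second (positions 2nd, 4th, 6th, ...).
For "nbdhua" the result is "bha".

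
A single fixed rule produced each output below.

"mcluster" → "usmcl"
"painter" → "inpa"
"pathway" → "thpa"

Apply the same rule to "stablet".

abst

What's happening: delete the last 3 characters, then move the last 2 characters to the front (rotate right by 2).
For "stablet", step one produces "stab"; step two turns that into "abst".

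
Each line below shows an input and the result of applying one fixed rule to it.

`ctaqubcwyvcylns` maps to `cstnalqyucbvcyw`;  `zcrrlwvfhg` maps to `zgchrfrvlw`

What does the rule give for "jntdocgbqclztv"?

jvnttzdloccqgb

Each output is the input with this applied: take characters alternately from the front and the back (1st, last, 2nd, 2nd-last, ...).
So "jntdocgbqclztv" becomes "jvnttzdloccqgb".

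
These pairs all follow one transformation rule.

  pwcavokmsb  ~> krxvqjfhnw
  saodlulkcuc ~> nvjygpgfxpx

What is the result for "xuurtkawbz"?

The pattern: shift every letter 5 places backward in the alphabet (wrapping around).
So "xuurtkawbz" becomes "sppmofvrwu".

sppmofvrwu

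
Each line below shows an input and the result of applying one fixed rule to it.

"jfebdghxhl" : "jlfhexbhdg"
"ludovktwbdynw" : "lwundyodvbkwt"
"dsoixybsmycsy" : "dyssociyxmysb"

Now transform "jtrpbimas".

jstarmpib

The pattern: take characters alternately from the front and the back (1st, last, 2nd, 2nd-last, ...).
"jtrpbimas" → "jstarmpib".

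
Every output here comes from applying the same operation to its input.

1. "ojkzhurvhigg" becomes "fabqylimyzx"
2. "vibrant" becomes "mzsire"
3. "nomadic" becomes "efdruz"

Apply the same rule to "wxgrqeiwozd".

noxihvznfq

Rule — delete the last character, then shift every letter 9 places backward in the alphabet (wrapping around).
"wxgrqeiwozd" → "noxihvznfq".
(Check on "vibrant": → "vibran" → "mzsire" ✓)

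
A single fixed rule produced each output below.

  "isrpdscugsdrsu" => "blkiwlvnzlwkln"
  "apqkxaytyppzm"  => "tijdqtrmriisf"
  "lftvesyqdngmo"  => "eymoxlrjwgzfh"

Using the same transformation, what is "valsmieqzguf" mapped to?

otelfbxjszny

Rule — shift every letter 7 places backward in the alphabet (wrapping around).
Applying that to "valsmieqzguf" gives "otelfbxjszny".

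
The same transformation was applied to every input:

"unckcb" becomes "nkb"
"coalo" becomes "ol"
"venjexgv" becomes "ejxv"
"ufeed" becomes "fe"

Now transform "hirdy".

Rule — keep every other character starting from the second (positions 2nd, 4th, 6th, ...).
Doing the same to "hirdy": "id".

id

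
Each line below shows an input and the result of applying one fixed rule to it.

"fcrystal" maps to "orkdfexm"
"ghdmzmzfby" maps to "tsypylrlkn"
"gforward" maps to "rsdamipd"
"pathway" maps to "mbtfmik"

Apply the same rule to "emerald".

The pattern: swap each adjacent pair of characters (1↔2, 3↔4, ...), then shift every letter 12 places forward in the alphabet (wrapping around).
On "emerald": the first step gives "merelad", and the second then gives "yqdqxmp".

yqdqxmp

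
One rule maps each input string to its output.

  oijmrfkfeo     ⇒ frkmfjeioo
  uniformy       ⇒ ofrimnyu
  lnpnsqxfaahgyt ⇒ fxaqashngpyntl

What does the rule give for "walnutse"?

Each output is the input with this applied: swap the front and back halves of the string, then take characters alternately from the front and the back (1st, last, 2nd, 2nd-last, ...).
For "walnutse", step one produces "utsewaln"; step two turns that into "untlsaew".

untlsaew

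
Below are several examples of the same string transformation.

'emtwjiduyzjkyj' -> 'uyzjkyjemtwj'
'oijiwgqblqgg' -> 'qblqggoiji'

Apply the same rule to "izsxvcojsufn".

ojsufnizsx

The transformation: swap the front and back halves of the string, then delete the last 2 characters.
"izsxvcojsufn" → "ojsufnizsxvc" → "ojsufnizsx".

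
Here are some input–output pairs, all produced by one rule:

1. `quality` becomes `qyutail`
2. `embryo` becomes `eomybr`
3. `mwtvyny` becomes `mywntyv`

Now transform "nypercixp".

The transformation: take characters alternately from the front and the back (1st, last, 2nd, 2nd-last, ...).
On "nypercixp" that produces "npyxpiecr".

npyxpiecr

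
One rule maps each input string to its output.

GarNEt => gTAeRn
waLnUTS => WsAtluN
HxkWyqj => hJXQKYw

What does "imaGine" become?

IEMNAIg

In each case the input is transformed by: flip the case of every letter, then take characters alternately from the front and the back (1st, last, 2nd, 2nd-last, ...).
On "imaGine": the first step gives "IMAgINE", and the second then gives "IEMNAIg".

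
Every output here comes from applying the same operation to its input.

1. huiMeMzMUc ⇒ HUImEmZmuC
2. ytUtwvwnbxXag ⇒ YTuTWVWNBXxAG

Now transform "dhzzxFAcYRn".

DHZZXfaCyrN

The pattern: flip the case of every letter.
"dhzzxFAcYRn" → "DHZZXfaCyrN".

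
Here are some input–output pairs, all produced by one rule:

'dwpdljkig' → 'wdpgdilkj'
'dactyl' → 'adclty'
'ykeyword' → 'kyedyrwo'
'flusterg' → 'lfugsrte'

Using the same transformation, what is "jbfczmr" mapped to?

bjfrcmz

The pattern: move the first character to the end, then take characters alternately from the front and the back (1st, last, 2nd, 2nd-last, ...).
Starting from "jbfczmr": after the first operation, "bfczmrj"; after the second, "bjfrcmz".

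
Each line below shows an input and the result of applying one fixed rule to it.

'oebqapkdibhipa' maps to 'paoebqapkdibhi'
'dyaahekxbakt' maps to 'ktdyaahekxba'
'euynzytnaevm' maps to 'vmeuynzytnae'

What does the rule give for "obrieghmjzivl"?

vlobrieghmjzi

Rule — move the last 2 characters to the front (rotate right by 2).
So "obrieghmjzivl" becomes "vlobrieghmjzi".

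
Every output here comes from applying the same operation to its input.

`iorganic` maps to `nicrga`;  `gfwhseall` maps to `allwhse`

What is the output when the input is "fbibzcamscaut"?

autibzcamsc

In each case the input is transformed by: delete the first 2 characters, then move the last 3 characters to the front (rotate right by 3).
Applying that to "fbibzcamscaut" gives "autibzcamsc".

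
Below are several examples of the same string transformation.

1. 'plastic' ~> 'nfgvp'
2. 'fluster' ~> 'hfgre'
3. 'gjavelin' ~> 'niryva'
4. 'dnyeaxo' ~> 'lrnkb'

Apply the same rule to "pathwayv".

gujnli

The pattern: shift every letter 13 places forward in the alphabet (wrapping around) — i.e. ROT13, then delete the first 2 characters.
"pathwayv" → "cngujnli" → "gujnli".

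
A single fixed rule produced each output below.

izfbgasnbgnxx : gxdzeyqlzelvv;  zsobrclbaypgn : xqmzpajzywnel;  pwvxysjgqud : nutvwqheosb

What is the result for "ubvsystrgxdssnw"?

sztqwqrpevbqqlu

The pattern: shift every letter 2 places backward in the alphabet (wrapping around).
Applying that to "ubvsystrgxdssnw" gives "sztqwqrpevbqqlu".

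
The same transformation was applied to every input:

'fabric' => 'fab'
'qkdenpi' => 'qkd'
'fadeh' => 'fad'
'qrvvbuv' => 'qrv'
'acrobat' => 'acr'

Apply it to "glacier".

Each output is the input with this applied: keep only the first 3 characters.
"glacier" → "gla".

gla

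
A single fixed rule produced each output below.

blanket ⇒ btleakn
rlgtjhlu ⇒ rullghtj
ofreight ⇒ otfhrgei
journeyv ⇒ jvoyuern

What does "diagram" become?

The transformation: take characters alternately from the front and the back (1st, last, 2nd, 2nd-last, ...).
Doing the same to "diagram": "dmiaarg".

dmiaarg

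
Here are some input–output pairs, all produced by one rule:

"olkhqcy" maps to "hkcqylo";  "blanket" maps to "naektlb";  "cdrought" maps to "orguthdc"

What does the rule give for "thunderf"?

In each case the input is transformed by: swap each adjacent pair of characters (1↔2, 3↔4, ...), then move the first 2 characters to the end (rotate left by 2).
Starting from "thunderf": after the first operation, "htnuedfr"; after the second, "nuedfrht".

nuedfrht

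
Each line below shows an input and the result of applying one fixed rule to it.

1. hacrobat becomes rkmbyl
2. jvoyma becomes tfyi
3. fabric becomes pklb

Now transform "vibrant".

Looking at the pairs, the operation is to shift every letter 10 places forward in the alphabet (wrapping around), then delete the last 2 characters.
On "vibrant": the first step gives "fslbkxd", and the second then gives "fslbk".

fslbk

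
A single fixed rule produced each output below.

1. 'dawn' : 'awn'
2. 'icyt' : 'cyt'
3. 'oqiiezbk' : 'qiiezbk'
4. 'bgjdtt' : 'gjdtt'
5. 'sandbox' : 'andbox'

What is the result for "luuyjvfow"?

Rule — delete the first character.
Doing the same to "luuyjvfow": "uuyjvfow".

uuyjvfow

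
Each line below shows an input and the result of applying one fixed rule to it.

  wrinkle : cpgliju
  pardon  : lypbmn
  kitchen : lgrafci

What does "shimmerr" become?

Each output is the input with this applied: shift every letter 2 places backward in the alphabet (wrapping around), then swap the first and last characters.
"shimmerr" → "qfgkkcpp" → "pfgkkcpq".
(Check on "wrinkle": → "upglijc" → "cpgliju" ✓)

pfgkkcpq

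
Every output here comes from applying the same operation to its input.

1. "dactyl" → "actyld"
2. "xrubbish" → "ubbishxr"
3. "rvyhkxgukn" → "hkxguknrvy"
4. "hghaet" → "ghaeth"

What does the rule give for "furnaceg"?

The pattern: move the last 2 characters to the front (rotate right by 2), then swap the front and back halves of the string.
Starting from "furnaceg": after the first operation, "egfurnac"; after the second, "rnacegfu".
(Check on "hghaet": → "ethgha" → "ghaeth" ✓)

rnacegfu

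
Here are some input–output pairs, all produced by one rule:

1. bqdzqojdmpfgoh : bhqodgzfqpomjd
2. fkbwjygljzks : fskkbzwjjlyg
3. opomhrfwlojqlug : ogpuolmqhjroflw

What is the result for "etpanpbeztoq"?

eqtoptaznepb

What's happening: take characters alternately from the front and the back (1st, last, 2nd, 2nd-last, ...).
Doing the same to "etpanpbeztoq": "eqtoptaznepb".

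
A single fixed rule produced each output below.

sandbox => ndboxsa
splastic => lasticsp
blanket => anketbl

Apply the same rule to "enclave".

The transformation: move the first 2 characters to the end (rotate left by 2).
On "enclave" that produces "claveen".

claveen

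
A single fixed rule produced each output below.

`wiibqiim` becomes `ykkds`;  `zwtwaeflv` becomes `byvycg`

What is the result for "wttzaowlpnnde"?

yvvbcqynrp

Each output is the input with this applied: delete the last 3 characters, then shift every letter 2 places forward in the alphabet (wrapping around).
On "wttzaowlpnnde": the first step gives "wttzaowlpn", and the second then gives "yvvbcqynrp".
(Check on "zwtwaeflv": → "zwtwae" → "byvycg" ✓)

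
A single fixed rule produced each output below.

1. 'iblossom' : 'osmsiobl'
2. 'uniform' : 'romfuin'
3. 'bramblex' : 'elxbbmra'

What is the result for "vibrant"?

Looking at the pairs, the operation is to move the last 2 characters to the front (rotate right by 2), then take characters alternately from the front and the back (1st, last, 2nd, 2nd-last, ...).
Starting from "vibrant": after the first operation, "ntvibra"; after the second, "natrvbi".

natrvbi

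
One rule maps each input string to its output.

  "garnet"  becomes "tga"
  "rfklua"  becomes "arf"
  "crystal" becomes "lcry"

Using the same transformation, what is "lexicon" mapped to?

nlex

In each case the input is transformed by: move the last character to the front, then delete the last 3 characters.
"lexicon" → "nlex".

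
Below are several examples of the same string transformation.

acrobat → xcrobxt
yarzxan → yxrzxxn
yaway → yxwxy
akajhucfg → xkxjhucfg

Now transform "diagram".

dixgrxm

The transformation: replace every "a" with "x".
Doing the same to "diagram": "dixgrxm".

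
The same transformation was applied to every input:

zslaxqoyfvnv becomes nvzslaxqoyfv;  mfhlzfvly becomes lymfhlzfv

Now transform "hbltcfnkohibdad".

What's happening: move the last 2 characters to the front (rotate right by 2).
Doing the same to "hbltcfnkohibdad": "adhbltcfnkohibd".

adhbltcfnkohibd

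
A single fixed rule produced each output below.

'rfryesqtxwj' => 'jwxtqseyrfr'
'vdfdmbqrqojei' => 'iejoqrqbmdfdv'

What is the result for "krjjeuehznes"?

senzheuejjrk

The transformation: reverse the string.
"krjjeuehznes" → "senzheuejjrk".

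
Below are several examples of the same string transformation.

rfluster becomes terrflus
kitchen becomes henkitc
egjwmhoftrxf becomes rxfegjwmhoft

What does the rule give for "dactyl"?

tyldac

Each output is the input with this applied: move the last 3 characters to the front (rotate right by 3).
On "dactyl" that produces "tyldac".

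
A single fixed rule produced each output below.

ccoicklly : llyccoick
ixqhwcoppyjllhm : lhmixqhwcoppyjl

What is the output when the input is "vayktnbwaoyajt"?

ajtvayktnbwaoy

Each output is the input with this applied: move the last 3 characters to the front (rotate right by 3).
On "vayktnbwaoyajt" that produces "ajtvayktnbwaoy".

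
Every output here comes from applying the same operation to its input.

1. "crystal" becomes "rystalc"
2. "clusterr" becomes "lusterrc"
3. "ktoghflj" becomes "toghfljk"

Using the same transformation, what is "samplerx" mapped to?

Each output is the input with this applied: move the first character to the end.
On "samplerx" that produces "amplerxs".

amplerxs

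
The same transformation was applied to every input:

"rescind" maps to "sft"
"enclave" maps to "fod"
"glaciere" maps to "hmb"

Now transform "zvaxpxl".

awb

In each case the input is transformed by: shift every letter 1 place forward in the alphabet (wrapping around), then keep only the first 3 characters.
Working it through for "zvaxpxl": intermediate "awbyqym", final "awb".
(Check on "rescind": → "sftdjoe" → "sft" ✓)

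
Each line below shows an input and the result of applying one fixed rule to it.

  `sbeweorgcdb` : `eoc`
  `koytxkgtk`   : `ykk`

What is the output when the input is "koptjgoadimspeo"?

pgdso

In each case the input is transformed by: keep one character in every 3, starting at position 3 (positions 3rd, 6th, 9th, ...).
On "koptjgoadimspeo" that produces "pgdso".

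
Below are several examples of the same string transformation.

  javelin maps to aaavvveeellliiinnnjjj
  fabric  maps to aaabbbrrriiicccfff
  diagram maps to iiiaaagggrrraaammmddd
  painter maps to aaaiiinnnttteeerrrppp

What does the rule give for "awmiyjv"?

wwwmmmiiiyyyjjjvvvaaa

What's happening: repeat every character 3 times, then move the first 3 characters to the end (rotate left by 3).
Working it through for "awmiyjv": intermediate "aaawwwmmmiiiyyyjjjvvv", final "wwwmmmiiiyyyjjjvvvaaa".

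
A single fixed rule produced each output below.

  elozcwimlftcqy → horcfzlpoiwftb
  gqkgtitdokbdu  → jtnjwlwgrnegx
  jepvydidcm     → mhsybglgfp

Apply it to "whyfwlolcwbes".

Each output is the input with this applied: shift every letter 3 places forward in the alphabet (wrapping around).
On "whyfwlolcwbes" that produces "zkbizorofzehv".

zkbizorofzehv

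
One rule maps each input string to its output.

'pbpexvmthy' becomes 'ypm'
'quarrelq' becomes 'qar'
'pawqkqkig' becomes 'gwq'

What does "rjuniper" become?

rui

Looking at the pairs, the operation is to take characters alternately from the front and the back (1st, last, 2nd, 2nd-last, ...), then keep one character in every 3, starting at position 2 (positions 2nd, 5th, 8th, ...).
Starting from "rjuniper": after the first operation, "rrjeupni"; after the second, "rui".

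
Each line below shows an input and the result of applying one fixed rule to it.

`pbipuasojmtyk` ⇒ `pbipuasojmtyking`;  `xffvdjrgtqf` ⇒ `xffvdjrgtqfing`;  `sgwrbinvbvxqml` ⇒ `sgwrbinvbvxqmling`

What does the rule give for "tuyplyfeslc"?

The rule is to append "ing".
"tuyplyfeslc" → "tuyplyfeslcing".

tuyplyfeslcing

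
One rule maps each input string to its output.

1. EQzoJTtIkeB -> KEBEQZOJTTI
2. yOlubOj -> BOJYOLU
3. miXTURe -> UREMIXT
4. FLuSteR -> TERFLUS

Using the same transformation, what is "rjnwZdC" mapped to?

ZDCRJNW

The pattern: move the last 3 characters to the front (rotate right by 3), then convert every letter to uppercase.
On "rjnwZdC" that produces "ZDCRJNW".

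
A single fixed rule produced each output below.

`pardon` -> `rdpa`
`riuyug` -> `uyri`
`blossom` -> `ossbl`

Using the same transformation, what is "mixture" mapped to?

The rule is to delete the last 2 characters, then move the first 2 characters to the end (rotate left by 2).
Starting from "mixture": after the first operation, "mixtu"; after the second, "xtumi".

xtumi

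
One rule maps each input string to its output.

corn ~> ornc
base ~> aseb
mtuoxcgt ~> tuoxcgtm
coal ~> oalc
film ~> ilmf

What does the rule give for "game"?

ameg

The transformation: move the first character to the end.
So "game" becomes "ameg".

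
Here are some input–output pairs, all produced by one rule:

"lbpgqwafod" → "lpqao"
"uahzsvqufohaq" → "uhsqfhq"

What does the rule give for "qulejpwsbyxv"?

The transformation: keep every other character starting from the first (positions 1st, 3rd, 5th, ...).
Applying that to "qulejpwsbyxv" gives "qljwbx".

qljwbx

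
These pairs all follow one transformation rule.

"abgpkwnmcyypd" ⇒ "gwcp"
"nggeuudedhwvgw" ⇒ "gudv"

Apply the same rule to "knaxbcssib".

Looking at the pairs, the operation is to keep one character in every 3, starting at position 3 (positions 3rd, 6th, 9th, ...).
So "knaxbcssib" becomes "aci".

aci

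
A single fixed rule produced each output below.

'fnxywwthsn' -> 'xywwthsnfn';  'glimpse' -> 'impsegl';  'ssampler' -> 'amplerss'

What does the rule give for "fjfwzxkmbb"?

Each output is the input with this applied: move the first 2 characters to the end (rotate left by 2).
For "fjfwzxkmbb" the result is "fwzxkmbbfj".

fwzxkmbbfj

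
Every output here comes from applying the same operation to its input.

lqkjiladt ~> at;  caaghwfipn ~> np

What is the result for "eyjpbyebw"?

ew

The rule is to swap each adjacent pair of characters (1↔2, 3↔4, ...), then keep only the last 2 characters.
On "eyjpbyebw" that produces "ew".
(Check on "caaghwfipn": → "acgawhifnp" → "np" ✓)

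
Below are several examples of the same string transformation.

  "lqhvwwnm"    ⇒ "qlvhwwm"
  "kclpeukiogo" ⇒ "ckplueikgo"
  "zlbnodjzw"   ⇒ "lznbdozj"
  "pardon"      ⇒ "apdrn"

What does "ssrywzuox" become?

ssyrzwou

Looking at the pairs, the operation is to swap each adjacent pair of characters (1↔2, 3↔4, ...), then delete the last character.
On "ssrywzuox" that produces "ssyrzwou".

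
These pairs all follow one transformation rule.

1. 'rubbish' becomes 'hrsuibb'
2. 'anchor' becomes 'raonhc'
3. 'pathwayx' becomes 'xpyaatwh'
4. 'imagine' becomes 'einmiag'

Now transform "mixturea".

ameirxut

What's happening: reverse the string, then take characters alternately from the front and the back (1st, last, 2nd, 2nd-last, ...).
On "mixturea": the first step gives "aerutxim", and the second then gives "ameirxut".
(Check on "imagine": → "enigami" → "einmiag" ✓)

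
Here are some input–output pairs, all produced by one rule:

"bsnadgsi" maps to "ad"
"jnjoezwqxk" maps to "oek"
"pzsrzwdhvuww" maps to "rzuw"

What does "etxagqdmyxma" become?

Looking at the pairs, the operation is to swap each adjacent pair of characters (1↔2, 3↔4, ...), then keep one character in every 3, starting at position 3 (positions 3rd, 6th, 9th, ...).
"etxagqdmyxma" → "agxm".

agxm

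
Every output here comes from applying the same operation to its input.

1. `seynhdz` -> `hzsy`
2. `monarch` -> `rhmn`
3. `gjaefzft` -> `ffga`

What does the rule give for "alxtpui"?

Each output is the input with this applied: keep every other character starting from the first (positions 1st, 3rd, 5th, ...), then move the first 2 characters to the end (rotate left by 2).
For "alxtpui" the result is "piax".

piax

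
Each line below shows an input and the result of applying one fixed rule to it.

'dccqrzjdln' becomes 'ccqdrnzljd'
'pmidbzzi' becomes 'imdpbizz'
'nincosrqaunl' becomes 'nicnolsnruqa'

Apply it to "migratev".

Each output is the input with this applied: move the first 2 characters to the end (rotate left by 2), then take characters alternately from the front and the back (1st, last, 2nd, 2nd-last, ...).
Working it through for "migratev": intermediate "gratevmi", final "girmavte".
(Check on "pmidbzzi": → "idbzzipm" → "imdpbizz" ✓)

girmavte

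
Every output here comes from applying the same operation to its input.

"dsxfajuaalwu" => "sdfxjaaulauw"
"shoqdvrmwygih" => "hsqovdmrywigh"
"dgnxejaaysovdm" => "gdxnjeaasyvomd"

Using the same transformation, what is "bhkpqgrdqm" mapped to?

The transformation: swap each adjacent pair of characters (1↔2, 3↔4, ...).
Doing the same to "bhkpqgrdqm": "hbpkgqdrmq".

hbpkgqdrmq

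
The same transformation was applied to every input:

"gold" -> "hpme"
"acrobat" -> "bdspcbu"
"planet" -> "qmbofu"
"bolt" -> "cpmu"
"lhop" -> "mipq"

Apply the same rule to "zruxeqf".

The transformation: shift every letter 1 place forward in the alphabet (wrapping around).
So "zruxeqf" becomes "asvyfrg".

asvyfrg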